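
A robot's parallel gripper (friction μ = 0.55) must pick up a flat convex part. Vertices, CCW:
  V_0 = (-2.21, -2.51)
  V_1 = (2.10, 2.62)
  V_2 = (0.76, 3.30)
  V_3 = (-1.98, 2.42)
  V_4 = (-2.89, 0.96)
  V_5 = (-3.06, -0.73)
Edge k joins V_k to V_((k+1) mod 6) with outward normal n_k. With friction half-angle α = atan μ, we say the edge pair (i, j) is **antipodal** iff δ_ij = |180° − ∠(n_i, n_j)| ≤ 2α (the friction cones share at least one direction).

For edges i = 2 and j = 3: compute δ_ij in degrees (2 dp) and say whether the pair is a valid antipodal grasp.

δ = 139.74°, invalid

α = atan 0.55 = 28.81°;  2α = 57.62°
edge 2: e_2 = (-2.74, -0.88);  n_2 = (-0.3058, +0.9521)
edge 3: e_3 = (-0.91, -1.46);  n_3 = (-0.8487, +0.5290)
∠(n_2, n_3) = 40.26°
δ = |180° − 40.26°| = 139.74°
139.74° > 2α = 57.62°  →  invalid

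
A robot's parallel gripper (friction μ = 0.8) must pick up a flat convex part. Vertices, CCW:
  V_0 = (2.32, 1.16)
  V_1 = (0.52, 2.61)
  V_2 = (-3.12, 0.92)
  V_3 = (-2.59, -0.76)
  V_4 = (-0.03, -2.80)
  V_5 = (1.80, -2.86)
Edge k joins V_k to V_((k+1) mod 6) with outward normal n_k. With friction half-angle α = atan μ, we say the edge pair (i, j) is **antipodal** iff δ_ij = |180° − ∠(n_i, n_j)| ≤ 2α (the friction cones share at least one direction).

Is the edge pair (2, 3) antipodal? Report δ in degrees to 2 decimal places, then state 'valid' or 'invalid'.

α = atan 0.8 = 38.66°;  2α = 77.32°
edge 2: e_2 = (+0.53, -1.68);  n_2 = (-0.9537, -0.3009)
edge 3: e_3 = (+2.56, -2.04);  n_3 = (-0.6232, -0.7821)
∠(n_2, n_3) = 33.94°
δ = |180° − 33.94°| = 146.06°
146.06° > 2α = 77.32°  →  invalid

δ = 146.06°, invalid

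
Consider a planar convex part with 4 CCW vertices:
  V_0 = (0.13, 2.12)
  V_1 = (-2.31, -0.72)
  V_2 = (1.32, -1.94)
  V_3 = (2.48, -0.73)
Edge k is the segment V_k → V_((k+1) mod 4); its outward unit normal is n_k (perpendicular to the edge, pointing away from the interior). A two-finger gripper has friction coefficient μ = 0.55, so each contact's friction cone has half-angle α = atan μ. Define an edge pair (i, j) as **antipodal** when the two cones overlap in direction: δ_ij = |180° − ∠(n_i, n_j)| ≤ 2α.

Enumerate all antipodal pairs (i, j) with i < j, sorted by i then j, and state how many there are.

count = 2; pairs: (0,2), (1,3)

α = atan 0.55 = 28.81°;  2α = 57.62°
n_0 = (-0.7585, +0.6517)
n_1 = (-0.3186, -0.9479)
n_2 = (+0.7219, -0.6920)
n_3 = (+0.7715, +0.6362)
  (0,1): δ = 67.91°  ·
  (0,2): δ = 3.12°  ✓
  (0,3): δ = 80.18°  ·
  (1,2): δ = 115.21°  ·
  (1,3): δ = 31.92°  ✓
  (2,3): δ = 96.70°  ·
antipodal pairs: 2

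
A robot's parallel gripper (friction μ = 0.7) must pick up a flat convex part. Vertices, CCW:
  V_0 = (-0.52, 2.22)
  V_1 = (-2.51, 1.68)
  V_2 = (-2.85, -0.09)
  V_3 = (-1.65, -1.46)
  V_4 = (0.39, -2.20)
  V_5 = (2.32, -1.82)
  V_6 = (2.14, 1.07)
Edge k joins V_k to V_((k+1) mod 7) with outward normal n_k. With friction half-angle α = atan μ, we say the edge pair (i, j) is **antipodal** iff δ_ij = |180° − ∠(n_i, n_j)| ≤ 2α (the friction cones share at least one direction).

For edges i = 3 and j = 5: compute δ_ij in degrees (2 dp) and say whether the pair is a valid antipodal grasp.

α = atan 0.7 = 34.99°;  2α = 69.98°
edge 3: e_3 = (+2.04, -0.74);  n_3 = (-0.3410, -0.9401)
edge 5: e_5 = (-0.18, +2.89);  n_5 = (+0.9981, +0.0622)
∠(n_3, n_5) = 113.50°
δ = |180° − 113.50°| = 66.50°
66.50° ≤ 2α = 69.98°  →  valid

δ = 66.50°, valid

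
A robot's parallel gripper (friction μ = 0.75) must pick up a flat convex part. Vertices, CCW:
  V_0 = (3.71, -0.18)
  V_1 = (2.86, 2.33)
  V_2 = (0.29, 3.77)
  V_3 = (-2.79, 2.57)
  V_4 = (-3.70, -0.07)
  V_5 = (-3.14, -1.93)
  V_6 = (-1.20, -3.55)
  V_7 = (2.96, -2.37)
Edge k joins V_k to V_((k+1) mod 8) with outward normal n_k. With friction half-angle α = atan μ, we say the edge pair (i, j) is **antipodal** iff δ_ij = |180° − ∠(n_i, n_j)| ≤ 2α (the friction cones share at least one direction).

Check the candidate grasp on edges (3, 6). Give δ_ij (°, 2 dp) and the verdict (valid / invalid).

α = atan 0.75 = 36.87°;  2α = 73.74°
edge 3: e_3 = (-0.91, -2.64);  n_3 = (-0.9454, +0.3259)
edge 6: e_6 = (+4.16, +1.18);  n_6 = (+0.2729, -0.9620)
∠(n_3, n_6) = 124.86°
δ = |180° − 124.86°| = 55.14°
55.14° ≤ 2α = 73.74°  →  valid

δ = 55.14°, valid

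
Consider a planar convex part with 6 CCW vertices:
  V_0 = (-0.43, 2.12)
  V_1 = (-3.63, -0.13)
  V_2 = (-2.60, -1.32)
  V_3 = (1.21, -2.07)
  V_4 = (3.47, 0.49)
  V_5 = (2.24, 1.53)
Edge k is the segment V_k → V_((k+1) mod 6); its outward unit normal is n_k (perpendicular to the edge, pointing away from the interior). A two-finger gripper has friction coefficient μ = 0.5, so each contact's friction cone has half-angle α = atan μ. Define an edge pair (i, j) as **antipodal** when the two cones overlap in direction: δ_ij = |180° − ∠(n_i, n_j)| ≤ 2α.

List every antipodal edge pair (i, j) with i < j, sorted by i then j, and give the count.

α = atan 0.5 = 26.57°;  2α = 53.13°
n_0 = (-0.5752, +0.8180)
n_1 = (-0.7561, -0.6544)
n_2 = (-0.1931, -0.9812)
n_3 = (+0.7497, -0.6618)
n_4 = (+0.6457, +0.7636)
n_5 = (+0.2158, +0.9764)
  (0,1): δ = 84.23°  ·
  (0,2): δ = 46.25°  ✓
  (0,3): δ = 13.45°  ✓
  (0,4): δ = 104.67°  ·
  (0,5): δ = 132.43°  ·
  (1,2): δ = 142.01°  ·
  (1,3): δ = 82.32°  ·
  (1,4): δ = 8.91°  ✓
  (1,5): δ = 36.66°  ✓
  (2,3): δ = 120.30°  ·
  (2,4): δ = 29.08°  ✓
  (2,5): δ = 1.32°  ✓
  (3,4): δ = 88.78°  ·
  (3,5): δ = 61.02°  ·
  (4,5): δ = 152.25°  ·
antipodal pairs: 6

count = 6; pairs: (0,2), (0,3), (1,4), (1,5), (2,4), (2,5)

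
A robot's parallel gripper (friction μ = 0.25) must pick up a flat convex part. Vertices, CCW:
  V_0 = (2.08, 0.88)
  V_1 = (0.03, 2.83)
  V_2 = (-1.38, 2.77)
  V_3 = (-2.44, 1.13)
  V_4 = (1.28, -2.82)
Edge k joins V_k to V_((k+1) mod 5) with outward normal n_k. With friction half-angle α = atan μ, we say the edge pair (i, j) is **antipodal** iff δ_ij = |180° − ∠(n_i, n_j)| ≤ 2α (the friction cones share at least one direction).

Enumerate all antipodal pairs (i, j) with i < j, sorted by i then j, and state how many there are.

count = 2; pairs: (0,3), (2,4)

α = atan 0.25 = 14.04°;  2α = 28.07°
n_0 = (+0.6892, +0.7246)
n_1 = (-0.0425, +0.9991)
n_2 = (-0.8398, +0.5428)
n_3 = (-0.7280, -0.6856)
n_4 = (+0.9774, -0.2113)
  (0,1): δ = 134.00°  ·
  (0,2): δ = 79.31°  ·
  (0,3): δ = 3.15°  ✓
  (0,4): δ = 121.37°  ·
  (1,2): δ = 125.31°  ·
  (1,3): δ = 49.15°  ·
  (1,4): δ = 75.36°  ·
  (2,3): δ = 103.84°  ·
  (2,4): δ = 20.68°  ✓
  (3,4): δ = 55.48°  ·
antipodal pairs: 2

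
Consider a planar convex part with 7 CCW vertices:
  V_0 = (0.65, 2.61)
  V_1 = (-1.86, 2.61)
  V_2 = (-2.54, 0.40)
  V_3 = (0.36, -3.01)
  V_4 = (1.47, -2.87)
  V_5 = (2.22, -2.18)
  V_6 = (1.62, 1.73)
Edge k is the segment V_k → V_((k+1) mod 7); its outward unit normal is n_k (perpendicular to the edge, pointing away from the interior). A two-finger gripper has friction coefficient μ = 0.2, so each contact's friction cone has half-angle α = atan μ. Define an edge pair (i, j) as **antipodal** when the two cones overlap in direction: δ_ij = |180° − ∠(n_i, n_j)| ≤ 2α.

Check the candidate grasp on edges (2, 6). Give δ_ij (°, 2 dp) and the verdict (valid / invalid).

δ = 7.41°, valid

α = atan 0.2 = 11.31°;  2α = 22.62°
edge 2: e_2 = (+2.90, -3.41);  n_2 = (-0.7618, -0.6478)
edge 6: e_6 = (-0.97, +0.88);  n_6 = (+0.6719, +0.7406)
∠(n_2, n_6) = 172.59°
δ = |180° − 172.59°| = 7.41°
7.41° ≤ 2α = 22.62°  →  valid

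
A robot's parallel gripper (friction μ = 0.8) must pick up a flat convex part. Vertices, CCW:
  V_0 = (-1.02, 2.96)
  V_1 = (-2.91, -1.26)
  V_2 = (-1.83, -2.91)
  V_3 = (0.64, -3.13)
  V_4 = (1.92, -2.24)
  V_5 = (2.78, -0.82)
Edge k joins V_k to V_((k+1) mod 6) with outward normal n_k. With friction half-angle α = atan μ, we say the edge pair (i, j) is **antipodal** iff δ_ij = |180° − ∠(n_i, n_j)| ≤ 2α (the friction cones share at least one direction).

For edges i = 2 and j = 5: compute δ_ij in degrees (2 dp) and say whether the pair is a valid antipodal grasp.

α = atan 0.8 = 38.66°;  2α = 77.32°
edge 2: e_2 = (+2.47, -0.22);  n_2 = (-0.0887, -0.9961)
edge 5: e_5 = (-3.80, +3.78);  n_5 = (+0.7052, +0.7090)
∠(n_2, n_5) = 140.24°
δ = |180° − 140.24°| = 39.76°
39.76° ≤ 2α = 77.32°  →  valid

δ = 39.76°, valid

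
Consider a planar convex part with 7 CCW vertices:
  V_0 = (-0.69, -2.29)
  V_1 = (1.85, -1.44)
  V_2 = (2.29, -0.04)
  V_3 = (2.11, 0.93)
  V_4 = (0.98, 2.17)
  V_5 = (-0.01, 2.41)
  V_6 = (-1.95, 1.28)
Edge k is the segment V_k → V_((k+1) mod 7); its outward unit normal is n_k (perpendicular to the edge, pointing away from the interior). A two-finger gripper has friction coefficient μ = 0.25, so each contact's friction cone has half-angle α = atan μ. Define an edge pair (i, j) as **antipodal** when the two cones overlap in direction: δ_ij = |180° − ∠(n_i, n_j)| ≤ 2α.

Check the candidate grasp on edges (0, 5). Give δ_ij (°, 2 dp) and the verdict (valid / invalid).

δ = 11.72°, valid

α = atan 0.25 = 14.04°;  2α = 28.07°
edge 0: e_0 = (+2.54, +0.85);  n_0 = (+0.3173, -0.9483)
edge 5: e_5 = (-1.94, -1.13);  n_5 = (-0.5033, +0.8641)
∠(n_0, n_5) = 168.28°
δ = |180° − 168.28°| = 11.72°
11.72° ≤ 2α = 28.07°  →  valid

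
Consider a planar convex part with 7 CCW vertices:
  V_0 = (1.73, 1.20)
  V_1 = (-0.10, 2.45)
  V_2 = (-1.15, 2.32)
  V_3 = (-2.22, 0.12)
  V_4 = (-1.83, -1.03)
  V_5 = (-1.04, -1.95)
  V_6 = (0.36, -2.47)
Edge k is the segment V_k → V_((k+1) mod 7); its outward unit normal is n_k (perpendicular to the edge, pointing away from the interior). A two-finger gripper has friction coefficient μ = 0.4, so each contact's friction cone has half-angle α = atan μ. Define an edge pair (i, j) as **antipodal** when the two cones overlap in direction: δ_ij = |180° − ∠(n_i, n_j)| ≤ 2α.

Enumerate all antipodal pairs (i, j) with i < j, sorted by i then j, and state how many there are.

count = 6; pairs: (0,3), (0,4), (0,5), (1,5), (2,6), (3,6)

α = atan 0.4 = 21.80°;  2α = 43.60°
n_0 = (+0.5640, +0.8257)
n_1 = (-0.1229, +0.9924)
n_2 = (-0.8993, +0.4374)
n_3 = (-0.9470, -0.3212)
n_4 = (-0.7587, -0.6515)
n_5 = (-0.3482, -0.9374)
n_6 = (+0.9369, -0.3497)
  (0,1): δ = 138.61°  ·
  (0,2): δ = 81.60°  ·
  (0,3): δ = 36.93°  ✓
  (0,4): δ = 15.01°  ✓
  (0,5): δ = 13.96°  ✓
  (0,6): δ = 103.86°  ·
  (1,2): δ = 122.99°  ·
  (1,3): δ = 78.32°  ·
  (1,4): δ = 56.41°  ·
  (1,5): δ = 27.43°  ✓
  (1,6): δ = 62.47°  ·
  (2,3): δ = 135.33°  ·
  (2,4): δ = 113.41°  ·
  (2,5): δ = 84.44°  ·
  (2,6): δ = 5.47°  ✓
  (3,4): δ = 158.08°  ·
  (3,5): δ = 129.11°  ·
  (3,6): δ = 39.20°  ✓
  (4,5): δ = 151.03°  ·
  (4,6): δ = 61.12°  ·
  (5,6): δ = 90.09°  ·
antipodal pairs: 6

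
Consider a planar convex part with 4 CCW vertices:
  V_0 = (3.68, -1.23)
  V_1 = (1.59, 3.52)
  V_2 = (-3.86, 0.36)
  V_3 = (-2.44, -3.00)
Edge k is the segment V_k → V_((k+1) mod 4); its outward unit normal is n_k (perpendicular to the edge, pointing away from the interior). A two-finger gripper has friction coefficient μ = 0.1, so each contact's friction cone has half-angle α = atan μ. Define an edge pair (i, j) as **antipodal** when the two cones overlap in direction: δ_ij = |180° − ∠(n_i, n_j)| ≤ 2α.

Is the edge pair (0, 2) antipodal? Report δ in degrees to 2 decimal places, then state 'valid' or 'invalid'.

α = atan 0.1 = 5.71°;  2α = 11.42°
edge 0: e_0 = (-2.09, +4.75);  n_0 = (+0.9153, +0.4027)
edge 2: e_2 = (+1.42, -3.36);  n_2 = (-0.9211, -0.3893)
∠(n_0, n_2) = 179.16°
δ = |180° − 179.16°| = 0.84°
0.84° ≤ 2α = 11.42°  →  valid

δ = 0.84°, valid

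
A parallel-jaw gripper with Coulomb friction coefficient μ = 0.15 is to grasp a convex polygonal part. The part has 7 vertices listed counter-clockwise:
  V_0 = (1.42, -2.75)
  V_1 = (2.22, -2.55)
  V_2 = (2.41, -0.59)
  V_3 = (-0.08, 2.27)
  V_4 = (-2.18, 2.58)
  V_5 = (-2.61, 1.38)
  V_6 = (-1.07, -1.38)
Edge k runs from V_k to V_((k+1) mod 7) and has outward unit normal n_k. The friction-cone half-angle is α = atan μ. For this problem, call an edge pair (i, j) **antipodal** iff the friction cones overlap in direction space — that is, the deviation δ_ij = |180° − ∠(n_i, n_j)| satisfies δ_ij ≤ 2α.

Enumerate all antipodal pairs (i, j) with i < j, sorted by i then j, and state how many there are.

count = 2; pairs: (1,4), (2,5)

α = atan 0.15 = 8.53°;  2α = 17.06°
n_0 = (+0.2425, -0.9701)
n_1 = (+0.9953, -0.0965)
n_2 = (+0.7542, +0.6566)
n_3 = (+0.1460, +0.9893)
n_4 = (-0.9414, +0.3373)
n_5 = (-0.8733, -0.4873)
n_6 = (-0.4821, -0.8761)
  (0,1): δ = 109.57°  ·
  (0,2): δ = 62.99°  ·
  (0,3): δ = 22.43°  ·
  (0,4): δ = 56.25°  ·
  (0,5): δ = 105.12°  ·
  (0,6): δ = 137.14°  ·
  (1,2): δ = 133.42°  ·
  (1,3): δ = 92.86°  ·
  (1,4): δ = 14.18°  ✓
  (1,5): δ = 34.70°  ·
  (1,6): δ = 66.72°  ·
  (2,3): δ = 139.44°  ·
  (2,4): δ = 60.76°  ·
  (2,5): δ = 11.88°  ✓
  (2,6): δ = 20.14°  ·
  (3,4): δ = 101.32°  ·
  (3,5): δ = 52.44°  ·
  (3,6): δ = 20.42°  ·
  (4,5): δ = 131.13°  ·
  (4,6): δ = 99.11°  ·
  (5,6): δ = 147.98°  ·
antipodal pairs: 2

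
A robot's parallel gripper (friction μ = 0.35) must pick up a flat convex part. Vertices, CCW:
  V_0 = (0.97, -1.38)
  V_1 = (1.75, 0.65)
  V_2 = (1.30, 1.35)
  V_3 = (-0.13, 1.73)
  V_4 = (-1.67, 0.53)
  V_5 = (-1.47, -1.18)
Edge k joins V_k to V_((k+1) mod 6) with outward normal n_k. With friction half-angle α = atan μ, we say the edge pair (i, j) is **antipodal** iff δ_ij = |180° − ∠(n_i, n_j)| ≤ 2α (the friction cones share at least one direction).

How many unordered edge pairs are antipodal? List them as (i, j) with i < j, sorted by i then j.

count = 4; pairs: (0,3), (0,4), (1,4), (2,5)

α = atan 0.35 = 19.29°;  2α = 38.58°
n_0 = (+0.9335, -0.3587)
n_1 = (+0.8412, +0.5408)
n_2 = (+0.2568, +0.9665)
n_3 = (-0.6146, +0.7888)
n_4 = (-0.9932, -0.1162)
n_5 = (-0.0817, -0.9967)
  (0,1): δ = 126.25°  ·
  (0,2): δ = 83.86°  ·
  (0,3): δ = 31.05°  ✓
  (0,4): δ = 27.69°  ✓
  (0,5): δ = 106.33°  ·
  (1,2): δ = 137.62°  ·
  (1,3): δ = 84.81°  ·
  (1,4): δ = 26.06°  ✓
  (1,5): δ = 52.58°  ·
  (2,3): δ = 127.19°  ·
  (2,4): δ = 68.45°  ·
  (2,5): δ = 10.20°  ✓
  (3,4): δ = 121.26°  ·
  (3,5): δ = 42.61°  ·
  (4,5): δ = 101.36°  ·
antipodal pairs: 4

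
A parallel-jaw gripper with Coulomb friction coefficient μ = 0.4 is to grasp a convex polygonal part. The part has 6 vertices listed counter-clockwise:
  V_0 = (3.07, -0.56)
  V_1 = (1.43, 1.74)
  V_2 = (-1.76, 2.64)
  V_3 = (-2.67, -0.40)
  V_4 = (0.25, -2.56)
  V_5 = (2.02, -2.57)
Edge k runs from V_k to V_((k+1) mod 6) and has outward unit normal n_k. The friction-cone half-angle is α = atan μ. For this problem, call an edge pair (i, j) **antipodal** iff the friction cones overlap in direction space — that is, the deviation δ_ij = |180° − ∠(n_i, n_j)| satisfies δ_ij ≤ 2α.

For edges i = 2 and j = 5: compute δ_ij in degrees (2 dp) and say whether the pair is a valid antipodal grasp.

α = atan 0.4 = 21.80°;  2α = 43.60°
edge 2: e_2 = (-0.91, -3.04);  n_2 = (-0.9580, +0.2868)
edge 5: e_5 = (+1.05, +2.01);  n_5 = (+0.8863, -0.4630)
∠(n_2, n_5) = 169.08°
δ = |180° − 169.08°| = 10.92°
10.92° ≤ 2α = 43.60°  →  valid

δ = 10.92°, valid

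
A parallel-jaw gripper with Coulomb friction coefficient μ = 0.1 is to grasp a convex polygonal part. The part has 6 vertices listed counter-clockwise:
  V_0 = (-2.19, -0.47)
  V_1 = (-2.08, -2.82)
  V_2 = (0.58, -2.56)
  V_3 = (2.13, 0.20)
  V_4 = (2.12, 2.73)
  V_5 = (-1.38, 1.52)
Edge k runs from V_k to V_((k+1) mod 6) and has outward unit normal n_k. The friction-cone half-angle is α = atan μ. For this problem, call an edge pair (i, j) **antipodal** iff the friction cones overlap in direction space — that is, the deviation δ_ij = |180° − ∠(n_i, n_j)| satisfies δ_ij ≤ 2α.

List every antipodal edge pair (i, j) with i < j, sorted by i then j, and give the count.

α = atan 0.1 = 5.71°;  2α = 11.42°
n_0 = (-0.9989, -0.0468)
n_1 = (+0.0973, -0.9953)
n_2 = (+0.8719, -0.4897)
n_3 = (+1.0000, +0.0040)
n_4 = (-0.3267, +0.9451)
n_5 = (-0.9262, +0.3770)
  (0,1): δ = 87.10°  ·
  (0,2): δ = 32.00°  ·
  (0,3): δ = 2.45°  ✓
  (0,4): δ = 106.39°  ·
  (0,5): δ = 155.17°  ·
  (1,2): δ = 124.90°  ·
  (1,3): δ = 95.36°  ·
  (1,4): δ = 13.49°  ·
  (1,5): δ = 62.27°  ·
  (2,3): δ = 150.46°  ·
  (2,4): δ = 41.61°  ·
  (2,5): δ = 7.17°  ✓
  (3,4): δ = 71.16°  ·
  (3,5): δ = 22.37°  ·
  (4,5): δ = 131.22°  ·
antipodal pairs: 2

count = 2; pairs: (0,3), (2,5)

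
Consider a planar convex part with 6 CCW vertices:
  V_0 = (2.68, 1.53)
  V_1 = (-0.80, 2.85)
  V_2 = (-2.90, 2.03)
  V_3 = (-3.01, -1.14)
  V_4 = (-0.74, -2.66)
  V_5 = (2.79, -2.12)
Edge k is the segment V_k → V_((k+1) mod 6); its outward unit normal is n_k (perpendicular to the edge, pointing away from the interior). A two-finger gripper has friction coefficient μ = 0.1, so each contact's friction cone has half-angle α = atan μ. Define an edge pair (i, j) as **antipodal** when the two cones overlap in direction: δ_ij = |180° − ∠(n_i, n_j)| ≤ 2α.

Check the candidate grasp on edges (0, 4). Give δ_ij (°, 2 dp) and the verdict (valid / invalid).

α = atan 0.1 = 5.71°;  2α = 11.42°
edge 0: e_0 = (-3.48, +1.32);  n_0 = (+0.3547, +0.9350)
edge 4: e_4 = (+3.53, +0.54);  n_4 = (+0.1512, -0.9885)
∠(n_0, n_4) = 150.53°
δ = |180° − 150.53°| = 29.47°
29.47° > 2α = 11.42°  →  invalid

δ = 29.47°, invalid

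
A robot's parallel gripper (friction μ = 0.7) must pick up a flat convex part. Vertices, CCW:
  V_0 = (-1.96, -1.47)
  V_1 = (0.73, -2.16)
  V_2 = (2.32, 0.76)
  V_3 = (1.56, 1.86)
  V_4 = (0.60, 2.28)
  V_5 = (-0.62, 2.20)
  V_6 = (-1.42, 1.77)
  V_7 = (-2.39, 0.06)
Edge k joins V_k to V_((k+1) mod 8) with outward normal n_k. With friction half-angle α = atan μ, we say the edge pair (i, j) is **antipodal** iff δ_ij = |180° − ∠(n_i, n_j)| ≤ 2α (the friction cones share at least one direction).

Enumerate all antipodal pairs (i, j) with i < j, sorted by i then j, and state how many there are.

α = atan 0.7 = 34.99°;  2α = 69.98°
n_0 = (-0.2485, -0.9686)
n_1 = (+0.8782, -0.4782)
n_2 = (+0.8227, +0.5684)
n_3 = (+0.4008, +0.9162)
n_4 = (-0.0654, +0.9979)
n_5 = (-0.4734, +0.8808)
n_6 = (-0.8698, +0.4934)
n_7 = (-0.9627, -0.2706)
  (0,1): δ = 104.18°  ·
  (0,2): δ = 40.97°  ✓
  (0,3): δ = 9.24°  ✓
  (0,4): δ = 18.14°  ✓
  (0,5): δ = 42.64°  ✓
  (0,6): δ = 74.82°  ·
  (0,7): δ = 120.08°  ·
  (1,2): δ = 116.79°  ·
  (1,3): δ = 85.06°  ·
  (1,4): δ = 57.68°  ✓
  (1,5): δ = 33.17°  ✓
  (1,6): δ = 0.99°  ✓
  (1,7): δ = 44.27°  ✓
  (2,3): δ = 148.27°  ·
  (2,4): δ = 120.89°  ·
  (2,5): δ = 96.38°  ·
  (2,6): δ = 64.21°  ✓
  (2,7): δ = 18.94°  ✓
  (3,4): δ = 152.62°  ·
  (3,5): δ = 128.11°  ·
  (3,6): δ = 95.93°  ·
  (3,7): δ = 50.67°  ✓
  (4,5): δ = 155.49°  ·
  (4,6): δ = 123.32°  ·
  (4,7): δ = 78.05°  ·
  (5,6): δ = 147.82°  ·
  (5,7): δ = 102.56°  ·
  (6,7): δ = 134.74°  ·
antipodal pairs: 11

count = 11; pairs: (0,2), (0,3), (0,4), (0,5), (1,4), (1,5), (1,6), (1,7), (2,6), (2,7), (3,7)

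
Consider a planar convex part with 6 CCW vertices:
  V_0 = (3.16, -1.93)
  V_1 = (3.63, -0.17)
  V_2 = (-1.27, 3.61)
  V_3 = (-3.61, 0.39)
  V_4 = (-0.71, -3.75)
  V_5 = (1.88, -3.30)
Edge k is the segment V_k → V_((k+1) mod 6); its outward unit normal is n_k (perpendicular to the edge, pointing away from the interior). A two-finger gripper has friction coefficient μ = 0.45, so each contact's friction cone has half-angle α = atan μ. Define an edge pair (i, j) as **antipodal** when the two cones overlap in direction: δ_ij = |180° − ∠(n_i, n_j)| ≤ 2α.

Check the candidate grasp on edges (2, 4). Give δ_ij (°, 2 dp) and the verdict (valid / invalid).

α = atan 0.45 = 24.23°;  2α = 48.46°
edge 2: e_2 = (-2.34, -3.22);  n_2 = (-0.8090, +0.5879)
edge 4: e_4 = (+2.59, +0.45);  n_4 = (+0.1712, -0.9852)
∠(n_2, n_4) = 135.86°
δ = |180° − 135.86°| = 44.14°
44.14° ≤ 2α = 48.46°  →  valid

δ = 44.14°, valid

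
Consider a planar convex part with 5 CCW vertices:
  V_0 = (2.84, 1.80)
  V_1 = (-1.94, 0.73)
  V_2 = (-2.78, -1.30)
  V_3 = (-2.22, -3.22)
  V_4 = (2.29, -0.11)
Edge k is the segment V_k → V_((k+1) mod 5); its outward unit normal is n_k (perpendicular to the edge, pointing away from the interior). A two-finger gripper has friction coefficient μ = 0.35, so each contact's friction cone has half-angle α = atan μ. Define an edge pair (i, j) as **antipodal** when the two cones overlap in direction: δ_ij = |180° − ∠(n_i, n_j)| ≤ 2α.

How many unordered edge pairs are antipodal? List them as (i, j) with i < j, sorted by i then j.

count = 4; pairs: (0,3), (1,3), (1,4), (2,4)

α = atan 0.35 = 19.29°;  2α = 38.58°
n_0 = (-0.2184, +0.9758)
n_1 = (-0.9240, +0.3824)
n_2 = (-0.9600, -0.2800)
n_3 = (+0.5677, -0.8232)
n_4 = (+0.9610, -0.2767)
  (0,1): δ = 125.10°  ·
  (0,2): δ = 86.36°  ·
  (0,3): δ = 21.97°  ✓
  (0,4): δ = 61.32°  ·
  (1,2): δ = 141.26°  ·
  (1,3): δ = 32.93°  ✓
  (1,4): δ = 6.42°  ✓
  (2,3): δ = 71.67°  ·
  (2,4): δ = 32.32°  ✓
  (3,4): δ = 140.65°  ·
antipodal pairs: 4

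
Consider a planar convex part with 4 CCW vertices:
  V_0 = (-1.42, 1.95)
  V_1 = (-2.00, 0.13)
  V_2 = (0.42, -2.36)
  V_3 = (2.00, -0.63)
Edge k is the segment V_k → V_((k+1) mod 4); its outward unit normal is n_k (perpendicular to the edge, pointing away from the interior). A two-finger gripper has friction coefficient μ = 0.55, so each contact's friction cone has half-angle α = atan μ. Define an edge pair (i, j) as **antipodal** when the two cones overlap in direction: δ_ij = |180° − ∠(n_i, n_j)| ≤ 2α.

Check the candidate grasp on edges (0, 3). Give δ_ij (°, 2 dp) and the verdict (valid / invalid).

α = atan 0.55 = 28.81°;  2α = 57.62°
edge 0: e_0 = (-0.58, -1.82);  n_0 = (-0.9528, +0.3036)
edge 3: e_3 = (-3.42, +2.58);  n_3 = (+0.6022, +0.7983)
∠(n_0, n_3) = 109.35°
δ = |180° − 109.35°| = 70.65°
70.65° > 2α = 57.62°  →  invalid

δ = 70.65°, invalid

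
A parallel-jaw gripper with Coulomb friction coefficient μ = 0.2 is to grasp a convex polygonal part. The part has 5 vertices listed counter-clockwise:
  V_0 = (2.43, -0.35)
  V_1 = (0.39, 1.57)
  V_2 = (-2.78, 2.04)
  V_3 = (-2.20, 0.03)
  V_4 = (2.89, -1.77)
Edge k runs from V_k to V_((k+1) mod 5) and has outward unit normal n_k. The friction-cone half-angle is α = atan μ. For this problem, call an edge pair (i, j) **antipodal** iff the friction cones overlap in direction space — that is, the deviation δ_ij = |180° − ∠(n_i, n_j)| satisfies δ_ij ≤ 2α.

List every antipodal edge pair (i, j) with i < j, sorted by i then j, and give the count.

count = 2; pairs: (1,3), (2,4)

α = atan 0.2 = 11.31°;  2α = 22.62°
n_0 = (+0.6854, +0.7282)
n_1 = (+0.1467, +0.9892)
n_2 = (-0.9608, -0.2772)
n_3 = (-0.3334, -0.9428)
n_4 = (+0.9513, +0.3082)
  (0,1): δ = 145.17°  ·
  (0,2): δ = 30.64°  ·
  (0,3): δ = 23.79°  ·
  (0,4): δ = 151.21°  ·
  (1,2): δ = 65.47°  ·
  (1,3): δ = 11.04°  ✓
  (1,4): δ = 116.38°  ·
  (2,3): δ = 125.57°  ·
  (2,4): δ = 1.85°  ✓
  (3,4): δ = 52.58°  ·
antipodal pairs: 2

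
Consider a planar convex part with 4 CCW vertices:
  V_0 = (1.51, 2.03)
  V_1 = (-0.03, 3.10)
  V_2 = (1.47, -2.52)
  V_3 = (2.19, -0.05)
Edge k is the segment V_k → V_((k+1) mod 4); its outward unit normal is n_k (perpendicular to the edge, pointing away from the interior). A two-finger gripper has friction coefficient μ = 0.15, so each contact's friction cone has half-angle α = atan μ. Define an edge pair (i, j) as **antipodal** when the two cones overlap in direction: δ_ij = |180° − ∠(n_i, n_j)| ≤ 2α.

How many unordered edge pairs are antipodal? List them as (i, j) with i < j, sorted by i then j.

count = 1; pairs: (1,3)

α = atan 0.15 = 8.53°;  2α = 17.06°
n_0 = (+0.5706, +0.8212)
n_1 = (-0.9662, -0.2579)
n_2 = (+0.9600, -0.2799)
n_3 = (+0.9505, +0.3107)
  (0,1): δ = 40.26°  ·
  (0,2): δ = 108.54°  ·
  (0,3): δ = 142.90°  ·
  (1,2): δ = 31.20°  ·
  (1,3): δ = 3.16°  ✓
  (2,3): δ = 145.64°  ·
antipodal pairs: 1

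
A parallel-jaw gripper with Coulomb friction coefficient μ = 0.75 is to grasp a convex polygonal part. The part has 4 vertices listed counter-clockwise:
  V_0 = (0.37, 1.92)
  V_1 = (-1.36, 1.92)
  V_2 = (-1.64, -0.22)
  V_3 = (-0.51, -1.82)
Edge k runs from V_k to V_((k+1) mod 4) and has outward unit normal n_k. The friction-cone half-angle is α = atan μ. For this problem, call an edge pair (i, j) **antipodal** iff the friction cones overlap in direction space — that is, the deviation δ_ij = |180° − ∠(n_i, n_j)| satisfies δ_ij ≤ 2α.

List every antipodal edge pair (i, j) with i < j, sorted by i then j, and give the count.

count = 3; pairs: (0,2), (1,3), (2,3)

α = atan 0.75 = 36.87°;  2α = 73.74°
n_0 = (+0.0000, +1.0000)
n_1 = (-0.9915, +0.1297)
n_2 = (-0.8168, -0.5769)
n_3 = (+0.9734, -0.2290)
  (0,1): δ = 97.45°  ·
  (0,2): δ = 54.77°  ✓
  (0,3): δ = 76.76°  ·
  (1,2): δ = 137.31°  ·
  (1,3): δ = 5.79°  ✓
  (2,3): δ = 48.47°  ✓
antipodal pairs: 3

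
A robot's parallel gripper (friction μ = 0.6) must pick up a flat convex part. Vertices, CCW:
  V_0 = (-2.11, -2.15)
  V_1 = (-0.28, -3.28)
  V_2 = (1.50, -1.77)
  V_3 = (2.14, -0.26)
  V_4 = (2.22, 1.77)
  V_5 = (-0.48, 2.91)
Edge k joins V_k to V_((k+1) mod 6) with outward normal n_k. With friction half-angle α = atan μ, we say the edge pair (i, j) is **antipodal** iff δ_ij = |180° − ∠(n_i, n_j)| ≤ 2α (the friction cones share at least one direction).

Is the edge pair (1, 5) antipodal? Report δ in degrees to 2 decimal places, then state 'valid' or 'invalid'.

δ = 31.84°, valid

α = atan 0.6 = 30.96°;  2α = 61.93°
edge 1: e_1 = (+1.78, +1.51);  n_1 = (+0.6469, -0.7626)
edge 5: e_5 = (-1.63, -5.06);  n_5 = (-0.9518, +0.3066)
∠(n_1, n_5) = 148.16°
δ = |180° − 148.16°| = 31.84°
31.84° ≤ 2α = 61.93°  →  valid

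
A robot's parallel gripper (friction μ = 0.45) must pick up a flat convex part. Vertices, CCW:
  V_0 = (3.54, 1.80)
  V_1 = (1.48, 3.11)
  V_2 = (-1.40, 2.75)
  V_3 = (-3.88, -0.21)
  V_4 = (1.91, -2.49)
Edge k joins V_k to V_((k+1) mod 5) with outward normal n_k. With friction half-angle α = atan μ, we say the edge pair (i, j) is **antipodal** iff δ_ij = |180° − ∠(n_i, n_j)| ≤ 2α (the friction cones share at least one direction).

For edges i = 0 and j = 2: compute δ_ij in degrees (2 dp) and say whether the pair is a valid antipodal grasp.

δ = 97.50°, invalid

α = atan 0.45 = 24.23°;  2α = 48.46°
edge 0: e_0 = (-2.06, +1.31);  n_0 = (+0.5366, +0.8438)
edge 2: e_2 = (-2.48, -2.96);  n_2 = (-0.7665, +0.6422)
∠(n_0, n_2) = 82.50°
δ = |180° − 82.50°| = 97.50°
97.50° > 2α = 48.46°  →  invalid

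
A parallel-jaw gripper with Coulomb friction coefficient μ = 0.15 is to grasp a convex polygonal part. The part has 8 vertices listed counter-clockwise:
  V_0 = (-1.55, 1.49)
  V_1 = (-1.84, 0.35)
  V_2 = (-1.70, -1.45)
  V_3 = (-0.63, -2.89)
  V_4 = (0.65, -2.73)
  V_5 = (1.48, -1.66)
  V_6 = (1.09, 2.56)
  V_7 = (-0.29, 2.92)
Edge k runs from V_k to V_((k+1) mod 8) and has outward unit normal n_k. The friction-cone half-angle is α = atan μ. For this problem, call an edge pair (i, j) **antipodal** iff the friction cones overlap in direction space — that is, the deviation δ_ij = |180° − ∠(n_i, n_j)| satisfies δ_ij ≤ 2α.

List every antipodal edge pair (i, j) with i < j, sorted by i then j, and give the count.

α = atan 0.15 = 8.53°;  2α = 17.06°
n_0 = (-0.9691, +0.2465)
n_1 = (-0.9970, -0.0775)
n_2 = (-0.8027, -0.5964)
n_3 = (+0.1240, -0.9923)
n_4 = (+0.7901, -0.6129)
n_5 = (+0.9958, +0.0920)
n_6 = (+0.2524, +0.9676)
n_7 = (-0.7503, +0.6611)
  (0,1): δ = 161.28°  ·
  (0,2): δ = 129.11°  ·
  (0,3): δ = 68.60°  ·
  (0,4): δ = 23.53°  ·
  (0,5): δ = 19.55°  ·
  (0,6): δ = 89.65°  ·
  (0,7): δ = 152.89°  ·
  (1,2): δ = 147.83°  ·
  (1,3): δ = 87.32°  ·
  (1,4): δ = 42.25°  ·
  (1,5): δ = 0.83°  ✓
  (1,6): δ = 70.93°  ·
  (1,7): δ = 134.17°  ·
  (2,3): δ = 119.49°  ·
  (2,4): δ = 74.42°  ·
  (2,5): δ = 31.33°  ·
  (2,6): δ = 38.76°  ·
  (2,7): δ = 102.00°  ·
  (3,4): δ = 134.93°  ·
  (3,5): δ = 91.84°  ·
  (3,6): δ = 21.75°  ·
  (3,7): δ = 41.49°  ·
  (4,5): δ = 136.92°  ·
  (4,6): δ = 66.82°  ·
  (4,7): δ = 3.58°  ✓
  (5,6): δ = 109.90°  ·
  (5,7): δ = 46.66°  ·
  (6,7): δ = 116.76°  ·
antipodal pairs: 2

count = 2; pairs: (1,5), (4,7)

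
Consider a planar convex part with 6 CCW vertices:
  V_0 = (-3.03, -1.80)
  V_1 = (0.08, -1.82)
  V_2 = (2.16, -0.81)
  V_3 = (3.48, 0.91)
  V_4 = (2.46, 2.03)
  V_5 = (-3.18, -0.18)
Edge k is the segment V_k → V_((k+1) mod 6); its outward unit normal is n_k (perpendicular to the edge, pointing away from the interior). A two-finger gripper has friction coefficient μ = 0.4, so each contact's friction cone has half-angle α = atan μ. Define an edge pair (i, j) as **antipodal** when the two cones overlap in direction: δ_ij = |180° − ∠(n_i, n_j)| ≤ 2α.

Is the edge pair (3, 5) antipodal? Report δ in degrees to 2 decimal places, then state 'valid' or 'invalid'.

δ = 37.03°, valid

α = atan 0.4 = 21.80°;  2α = 43.60°
edge 3: e_3 = (-1.02, +1.12);  n_3 = (+0.7393, +0.6733)
edge 5: e_5 = (+0.15, -1.62);  n_5 = (-0.9957, -0.0922)
∠(n_3, n_5) = 142.97°
δ = |180° − 142.97°| = 37.03°
37.03° ≤ 2α = 43.60°  →  valid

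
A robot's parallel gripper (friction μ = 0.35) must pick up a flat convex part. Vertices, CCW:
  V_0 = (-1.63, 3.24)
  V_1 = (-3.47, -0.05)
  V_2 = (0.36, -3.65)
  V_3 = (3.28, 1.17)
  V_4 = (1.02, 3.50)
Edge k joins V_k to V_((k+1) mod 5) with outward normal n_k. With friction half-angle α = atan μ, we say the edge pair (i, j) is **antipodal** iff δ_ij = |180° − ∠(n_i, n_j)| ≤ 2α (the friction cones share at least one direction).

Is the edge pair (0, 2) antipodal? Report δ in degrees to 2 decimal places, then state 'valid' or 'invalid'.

α = atan 0.35 = 19.29°;  2α = 38.58°
edge 0: e_0 = (-1.84, -3.29);  n_0 = (-0.8728, +0.4881)
edge 2: e_2 = (+2.92, +4.82);  n_2 = (+0.8553, -0.5181)
∠(n_0, n_2) = 178.01°
δ = |180° − 178.01°| = 1.99°
1.99° ≤ 2α = 38.58°  →  valid

δ = 1.99°, valid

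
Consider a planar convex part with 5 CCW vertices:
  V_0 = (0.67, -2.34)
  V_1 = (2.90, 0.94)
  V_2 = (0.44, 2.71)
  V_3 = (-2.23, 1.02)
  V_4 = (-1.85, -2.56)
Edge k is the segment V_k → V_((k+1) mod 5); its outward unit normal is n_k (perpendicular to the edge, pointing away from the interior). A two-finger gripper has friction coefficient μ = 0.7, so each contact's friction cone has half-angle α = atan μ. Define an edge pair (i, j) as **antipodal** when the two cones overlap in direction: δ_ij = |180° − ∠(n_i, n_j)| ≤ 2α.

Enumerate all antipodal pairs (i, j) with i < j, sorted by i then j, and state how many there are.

count = 5; pairs: (0,2), (0,3), (1,3), (1,4), (2,4)

α = atan 0.7 = 34.99°;  2α = 69.98°
n_0 = (+0.8270, -0.5622)
n_1 = (+0.5840, +0.8117)
n_2 = (-0.5348, +0.8450)
n_3 = (-0.9944, -0.1056)
n_4 = (+0.0870, -0.9962)
  (0,1): δ = 91.52°  ·
  (0,2): δ = 23.46°  ✓
  (0,3): δ = 40.27°  ✓
  (0,4): δ = 129.20°  ·
  (1,2): δ = 111.93°  ·
  (1,3): δ = 48.21°  ✓
  (1,4): δ = 40.72°  ✓
  (2,3): δ = 116.27°  ·
  (2,4): δ = 27.34°  ✓
  (3,4): δ = 91.07°  ·
antipodal pairs: 5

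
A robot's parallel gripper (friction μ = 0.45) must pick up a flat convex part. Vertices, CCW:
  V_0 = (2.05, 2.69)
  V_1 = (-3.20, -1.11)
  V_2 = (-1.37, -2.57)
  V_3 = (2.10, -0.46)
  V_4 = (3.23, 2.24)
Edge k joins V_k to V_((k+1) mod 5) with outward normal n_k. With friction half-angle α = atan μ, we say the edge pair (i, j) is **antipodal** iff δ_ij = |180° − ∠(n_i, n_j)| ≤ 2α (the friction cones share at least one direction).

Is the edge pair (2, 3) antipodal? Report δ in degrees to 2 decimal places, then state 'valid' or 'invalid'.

α = atan 0.45 = 24.23°;  2α = 48.46°
edge 2: e_2 = (+3.47, +2.11);  n_2 = (+0.5196, -0.8544)
edge 3: e_3 = (+1.13, +2.70);  n_3 = (+0.9225, -0.3861)
∠(n_2, n_3) = 35.99°
δ = |180° − 35.99°| = 144.01°
144.01° > 2α = 48.46°  →  invalid

δ = 144.01°, invalid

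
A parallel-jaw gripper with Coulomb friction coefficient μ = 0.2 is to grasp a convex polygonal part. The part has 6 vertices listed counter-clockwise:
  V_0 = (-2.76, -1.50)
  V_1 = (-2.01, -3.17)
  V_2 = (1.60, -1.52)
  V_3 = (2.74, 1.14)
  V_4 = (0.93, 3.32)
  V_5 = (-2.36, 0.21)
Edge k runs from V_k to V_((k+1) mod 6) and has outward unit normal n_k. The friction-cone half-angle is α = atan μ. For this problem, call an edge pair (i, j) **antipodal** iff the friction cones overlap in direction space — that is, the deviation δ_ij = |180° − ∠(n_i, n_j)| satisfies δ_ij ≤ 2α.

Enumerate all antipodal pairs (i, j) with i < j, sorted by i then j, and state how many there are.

α = atan 0.2 = 11.31°;  2α = 22.62°
n_0 = (-0.9122, -0.4097)
n_1 = (+0.4157, -0.9095)
n_2 = (+0.9191, -0.3939)
n_3 = (+0.7694, +0.6388)
n_4 = (-0.6869, +0.7267)
n_5 = (-0.9737, +0.2278)
  (0,1): δ = 89.62°  ·
  (0,2): δ = 47.38°  ·
  (0,3): δ = 15.52°  ✓
  (0,4): δ = 109.20°  ·
  (0,5): δ = 142.65°  ·
  (1,2): δ = 137.76°  ·
  (1,3): δ = 74.86°  ·
  (1,4): δ = 18.83°  ✓
  (1,5): δ = 52.27°  ·
  (2,3): δ = 117.10°  ·
  (2,4): δ = 23.41°  ·
  (2,5): δ = 10.03°  ✓
  (3,4): δ = 86.31°  ·
  (3,5): δ = 52.87°  ·
  (4,5): δ = 146.55°  ·
antipodal pairs: 3

count = 3; pairs: (0,3), (1,4), (2,5)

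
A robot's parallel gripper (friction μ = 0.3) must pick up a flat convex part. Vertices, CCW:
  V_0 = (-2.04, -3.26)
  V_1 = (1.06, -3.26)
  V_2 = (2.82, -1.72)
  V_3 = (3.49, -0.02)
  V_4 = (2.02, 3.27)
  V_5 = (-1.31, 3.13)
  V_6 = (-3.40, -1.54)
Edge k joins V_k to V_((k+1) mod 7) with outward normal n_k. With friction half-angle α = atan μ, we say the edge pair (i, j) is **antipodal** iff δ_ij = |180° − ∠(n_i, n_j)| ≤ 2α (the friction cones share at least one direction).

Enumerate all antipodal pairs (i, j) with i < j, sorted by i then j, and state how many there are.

count = 4; pairs: (0,4), (1,5), (2,5), (3,6)

α = atan 0.3 = 16.70°;  2α = 33.40°
n_0 = (+0.0000, -1.0000)
n_1 = (+0.6585, -0.7526)
n_2 = (+0.9304, -0.3667)
n_3 = (+0.9130, +0.4079)
n_4 = (-0.0420, +0.9991)
n_5 = (-0.9128, +0.4085)
n_6 = (-0.7844, -0.6202)
  (0,1): δ = 138.81°  ·
  (0,2): δ = 111.51°  ·
  (0,3): δ = 65.92°  ·
  (0,4): δ = 2.41°  ✓
  (0,5): δ = 65.89°  ·
  (0,6): δ = 128.33°  ·
  (1,2): δ = 152.70°  ·
  (1,3): δ = 107.11°  ·
  (1,4): δ = 38.78°  ·
  (1,5): δ = 24.70°  ✓
  (1,6): δ = 87.15°  ·
  (2,3): δ = 134.41°  ·
  (2,4): δ = 66.08°  ·
  (2,5): δ = 2.60°  ✓
  (2,6): δ = 59.84°  ·
  (3,4): δ = 111.67°  ·
  (3,5): δ = 48.19°  ·
  (3,6): δ = 14.26°  ✓
  (4,5): δ = 116.52°  ·
  (4,6): δ = 54.07°  ·
  (5,6): δ = 117.56°  ·
antipodal pairs: 4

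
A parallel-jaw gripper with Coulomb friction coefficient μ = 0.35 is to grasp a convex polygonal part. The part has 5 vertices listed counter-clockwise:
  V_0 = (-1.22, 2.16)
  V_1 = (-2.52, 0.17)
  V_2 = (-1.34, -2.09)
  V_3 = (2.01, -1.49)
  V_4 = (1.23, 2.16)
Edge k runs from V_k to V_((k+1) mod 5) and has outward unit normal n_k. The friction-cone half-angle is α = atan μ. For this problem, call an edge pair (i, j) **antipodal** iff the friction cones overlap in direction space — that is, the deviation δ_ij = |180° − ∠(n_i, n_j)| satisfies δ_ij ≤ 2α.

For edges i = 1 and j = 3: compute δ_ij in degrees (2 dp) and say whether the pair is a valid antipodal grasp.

α = atan 0.35 = 19.29°;  2α = 38.58°
edge 1: e_1 = (+1.18, -2.26);  n_1 = (-0.8864, -0.4628)
edge 3: e_3 = (-0.78, +3.65);  n_3 = (+0.9779, +0.2090)
∠(n_1, n_3) = 164.49°
δ = |180° − 164.49°| = 15.51°
15.51° ≤ 2α = 38.58°  →  valid

δ = 15.51°, valid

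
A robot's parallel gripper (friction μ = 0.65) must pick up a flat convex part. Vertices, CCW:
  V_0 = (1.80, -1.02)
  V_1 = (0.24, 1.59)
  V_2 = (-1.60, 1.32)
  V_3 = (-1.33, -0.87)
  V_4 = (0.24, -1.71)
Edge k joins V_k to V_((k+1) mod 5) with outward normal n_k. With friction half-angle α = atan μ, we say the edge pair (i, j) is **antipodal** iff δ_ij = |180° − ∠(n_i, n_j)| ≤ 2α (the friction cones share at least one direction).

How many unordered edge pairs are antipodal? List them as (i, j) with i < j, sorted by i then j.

α = atan 0.65 = 33.02°;  2α = 66.05°
n_0 = (+0.8584, +0.5130)
n_1 = (-0.1452, +0.9894)
n_2 = (-0.9925, -0.1224)
n_3 = (-0.4718, -0.8817)
n_4 = (+0.4045, -0.9145)
  (0,1): δ = 112.52°  ·
  (0,2): δ = 23.84°  ✓
  (0,3): δ = 30.98°  ✓
  (0,4): δ = 82.99°  ·
  (1,2): δ = 91.32°  ·
  (1,3): δ = 36.50°  ✓
  (1,4): δ = 15.51°  ✓
  (2,3): δ = 125.18°  ·
  (2,4): δ = 73.17°  ·
  (3,4): δ = 127.99°  ·
antipodal pairs: 4

count = 4; pairs: (0,2), (0,3), (1,3), (1,4)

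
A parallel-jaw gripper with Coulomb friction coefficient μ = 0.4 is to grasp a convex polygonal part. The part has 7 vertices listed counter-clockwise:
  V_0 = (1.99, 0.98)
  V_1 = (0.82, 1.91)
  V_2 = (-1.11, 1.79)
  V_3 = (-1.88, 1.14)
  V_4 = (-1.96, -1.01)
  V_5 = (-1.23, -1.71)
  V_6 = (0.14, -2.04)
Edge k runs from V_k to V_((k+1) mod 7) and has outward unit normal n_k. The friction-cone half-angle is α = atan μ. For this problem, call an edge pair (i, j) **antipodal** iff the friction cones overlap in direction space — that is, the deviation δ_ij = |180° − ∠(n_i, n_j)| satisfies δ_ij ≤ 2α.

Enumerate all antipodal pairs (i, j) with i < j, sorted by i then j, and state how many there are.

α = atan 0.4 = 21.80°;  2α = 43.60°
n_0 = (+0.6222, +0.7828)
n_1 = (-0.0621, +0.9981)
n_2 = (-0.6451, +0.7641)
n_3 = (-0.9993, +0.0372)
n_4 = (-0.6921, -0.7218)
n_5 = (-0.2342, -0.9722)
n_6 = (+0.8527, -0.5224)
  (0,1): δ = 137.96°  ·
  (0,2): δ = 101.35°  ·
  (0,3): δ = 53.65°  ·
  (0,4): δ = 5.32°  ✓
  (0,5): δ = 24.94°  ✓
  (0,6): δ = 96.99°  ·
  (1,2): δ = 143.39°  ·
  (1,3): δ = 95.69°  ·
  (1,4): δ = 47.36°  ·
  (1,5): δ = 17.10°  ✓
  (1,6): δ = 54.95°  ·
  (2,3): δ = 132.30°  ·
  (2,4): δ = 83.97°  ·
  (2,5): δ = 53.71°  ·
  (2,6): δ = 18.34°  ✓
  (3,4): δ = 131.67°  ·
  (3,5): δ = 101.41°  ·
  (3,6): δ = 29.36°  ✓
  (4,5): δ = 149.75°  ·
  (4,6): δ = 77.69°  ·
  (5,6): δ = 107.95°  ·
antipodal pairs: 5

count = 5; pairs: (0,4), (0,5), (1,5), (2,6), (3,6)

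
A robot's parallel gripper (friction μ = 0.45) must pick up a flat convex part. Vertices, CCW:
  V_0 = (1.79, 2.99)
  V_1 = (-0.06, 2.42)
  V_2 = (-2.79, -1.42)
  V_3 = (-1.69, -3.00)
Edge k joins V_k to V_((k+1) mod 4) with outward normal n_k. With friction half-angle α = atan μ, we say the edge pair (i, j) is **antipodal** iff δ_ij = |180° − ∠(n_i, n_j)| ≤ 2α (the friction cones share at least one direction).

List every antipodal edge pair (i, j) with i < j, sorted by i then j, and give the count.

count = 2; pairs: (0,3), (1,3)

α = atan 0.45 = 24.23°;  2α = 48.46°
n_0 = (-0.2944, +0.9557)
n_1 = (-0.8150, +0.5794)
n_2 = (-0.8207, -0.5714)
n_3 = (+0.8647, -0.5023)
  (0,1): δ = 142.53°  ·
  (0,2): δ = 72.28°  ·
  (0,3): δ = 42.72°  ✓
  (1,2): δ = 109.74°  ·
  (1,3): δ = 5.26°  ✓
  (2,3): δ = 65.00°  ·
antipodal pairs: 2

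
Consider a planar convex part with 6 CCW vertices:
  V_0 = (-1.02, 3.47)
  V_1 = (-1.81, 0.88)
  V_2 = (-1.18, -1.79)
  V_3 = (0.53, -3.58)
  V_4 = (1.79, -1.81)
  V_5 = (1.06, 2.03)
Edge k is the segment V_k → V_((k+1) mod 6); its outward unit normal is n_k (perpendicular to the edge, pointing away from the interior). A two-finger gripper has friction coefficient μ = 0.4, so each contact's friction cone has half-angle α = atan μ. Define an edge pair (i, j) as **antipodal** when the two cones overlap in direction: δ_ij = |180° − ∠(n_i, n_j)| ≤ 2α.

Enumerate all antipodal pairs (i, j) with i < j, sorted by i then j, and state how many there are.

α = atan 0.4 = 21.80°;  2α = 43.60°
n_0 = (-0.9565, +0.2917)
n_1 = (-0.9733, -0.2296)
n_2 = (-0.7231, -0.6908)
n_3 = (+0.8147, -0.5799)
n_4 = (+0.9824, +0.1868)
n_5 = (+0.5692, +0.8222)
  (0,1): δ = 149.76°  ·
  (0,2): δ = 119.35°  ·
  (0,3): δ = 18.48°  ✓
  (0,4): δ = 27.73°  ✓
  (0,5): δ = 72.27°  ·
  (1,2): δ = 149.59°  ·
  (1,3): δ = 48.72°  ·
  (1,4): δ = 2.51°  ✓
  (1,5): δ = 42.03°  ✓
  (2,3): δ = 79.14°  ·
  (2,4): δ = 32.93°  ✓
  (2,5): δ = 11.61°  ✓
  (3,4): δ = 133.79°  ·
  (3,5): δ = 89.25°  ·
  (4,5): δ = 135.46°  ·
antipodal pairs: 6

count = 6; pairs: (0,3), (0,4), (1,4), (1,5), (2,4), (2,5)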